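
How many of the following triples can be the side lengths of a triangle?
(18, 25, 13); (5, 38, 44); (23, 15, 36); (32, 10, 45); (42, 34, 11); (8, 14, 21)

4

(13,18,25): 13+18 > 25 → valid
(5,38,44): 5+38 ≤ 44 → not valid
(15,23,36): 15+23 > 36 → valid
(10,32,45): 10+32 ≤ 45 → not valid
(11,34,42): 11+34 > 42 → valid
(8,14,21): 8+14 > 21 → valid
4 of the 6 triples form a triangle.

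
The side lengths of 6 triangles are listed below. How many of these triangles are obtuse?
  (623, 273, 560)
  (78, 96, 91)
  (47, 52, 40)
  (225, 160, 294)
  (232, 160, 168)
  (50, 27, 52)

1

(623,273,560): 273²+560² = 388129 = 623² → right
(78,96,91): 78²+91² = 14365 > 9216 = 96² → acute
(47,52,40): 40²+47² = 3809 > 2704 = 52² → acute
(225,160,294): 160²+225² = 76225 < 86436 = 294² → obtuse
(232,160,168): 160²+168² = 53824 = 232² → right
(50,27,52): 27²+50² = 3229 > 2704 = 52² → acute
1 of the 6 is obtuse.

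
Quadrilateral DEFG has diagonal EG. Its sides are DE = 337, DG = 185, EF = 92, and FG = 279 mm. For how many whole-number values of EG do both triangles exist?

From triangle DEG: 152 < EG < 522.
From triangle FEG: 187 < EG < 371.
Intersection: 187 < EG < 371, so integers 188 through 370: 183 values.

183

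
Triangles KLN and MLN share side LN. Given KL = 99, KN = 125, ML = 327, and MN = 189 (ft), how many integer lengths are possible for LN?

85

From triangle KLN: 26 < LN < 224.
From triangle MLN: 138 < LN < 516.
Intersection: 138 < LN < 224, so integers 139 through 223: 85 values.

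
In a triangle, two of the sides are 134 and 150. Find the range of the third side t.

By the triangle inequality, t must be less than 134 + 150 = 284 and greater than |134 − 150| = 16.

16 < t < 284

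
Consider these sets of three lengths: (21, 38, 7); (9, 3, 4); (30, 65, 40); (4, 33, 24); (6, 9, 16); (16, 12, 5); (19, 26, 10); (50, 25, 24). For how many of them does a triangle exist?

3

(7,21,38): 7+21 ≤ 38 → not valid
(3,4,9): 3+4 ≤ 9 → not valid
(30,40,65): 30+40 > 65 → valid
(4,24,33): 4+24 ≤ 33 → not valid
(6,9,16): 6+9 ≤ 16 → not valid
(5,12,16): 5+12 > 16 → valid
(10,19,26): 10+19 > 26 → valid
(24,25,50): 24+25 ≤ 50 → not valid
3 of the 8 triples form a triangle.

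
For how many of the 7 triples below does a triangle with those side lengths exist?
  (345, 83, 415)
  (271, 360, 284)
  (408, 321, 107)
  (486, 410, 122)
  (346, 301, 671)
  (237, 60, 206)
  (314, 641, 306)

(83,345,415): 83+345 > 415 → valid
(271,284,360): 271+284 > 360 → valid
(107,321,408): 107+321 > 408 → valid
(122,410,486): 122+410 > 486 → valid
(301,346,671): 301+346 ≤ 671 → not valid
(60,206,237): 60+206 > 237 → valid
(306,314,641): 306+314 ≤ 641 → not valid
5 of the 7 triples form a triangle.

5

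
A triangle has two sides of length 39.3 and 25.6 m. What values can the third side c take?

By the triangle inequality, c must be less than 39.3 + 25.6 = 64.9 and greater than |39.3 − 25.6| = 13.7.

13.7 < c < 64.9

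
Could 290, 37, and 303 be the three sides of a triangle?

The longest side is 303, and the other two sum to 327.
Since 327 > 303, the triangle inequality holds.

Yes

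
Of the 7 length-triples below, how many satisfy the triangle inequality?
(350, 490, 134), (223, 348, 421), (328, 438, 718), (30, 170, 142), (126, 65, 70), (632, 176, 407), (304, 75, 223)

4

(134,350,490): 134+350 ≤ 490 → not valid
(223,348,421): 223+348 > 421 → valid
(328,438,718): 328+438 > 718 → valid
(30,142,170): 30+142 > 170 → valid
(65,70,126): 65+70 > 126 → valid
(176,407,632): 176+407 ≤ 632 → not valid
(75,223,304): 75+223 ≤ 304 → not valid
4 of the 7 triples form a triangle.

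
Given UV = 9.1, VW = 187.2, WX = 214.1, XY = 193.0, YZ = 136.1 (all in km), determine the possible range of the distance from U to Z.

0 ≤ UZ ≤ 739.5 km

The maximum is all hops collinear in one direction: 9.1 + 187.2 + 214.1 + 193.0 + 136.1 = 739.5.
The longest hop is 214.1; the others sum to 525.4. Since 214.1 ≤ 525.4, the path can fold back on itself completely, so the minimum distance is 0.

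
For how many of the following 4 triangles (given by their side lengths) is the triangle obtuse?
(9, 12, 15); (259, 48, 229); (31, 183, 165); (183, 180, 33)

2

(9,12,15): 9²+12² = 225 = 15² → right
(259,48,229): 48²+229² = 54745 < 67081 = 259² → obtuse
(31,183,165): 31²+165² = 28186 < 33489 = 183² → obtuse
(183,180,33): 33²+180² = 33489 = 183² → right
2 of the 4 are obtuse.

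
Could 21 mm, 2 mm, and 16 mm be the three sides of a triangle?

The longest side is 21, but the other two sum to only 18.
18 < 21, so the triangle inequality fails.

No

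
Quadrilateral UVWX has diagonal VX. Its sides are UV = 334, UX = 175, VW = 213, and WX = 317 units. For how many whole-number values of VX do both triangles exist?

From triangle UVX: 159 < VX < 509.
From triangle WVX: 104 < VX < 530.
Intersection: 159 < VX < 509, so integers 160 through 508: 349 values.

349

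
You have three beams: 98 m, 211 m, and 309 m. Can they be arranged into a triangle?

No

The two shorter sides sum to 309, exactly equal to the longest side 309.
That gives only a degenerate (flat) triangle — the inequality must be strict.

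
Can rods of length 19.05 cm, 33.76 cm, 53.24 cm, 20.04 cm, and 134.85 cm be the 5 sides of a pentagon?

No

For a pentagon, each side must be shorter than the sum of the others.
Here the longest side is 134.85, but the remaining 4 sides sum to only 126.09.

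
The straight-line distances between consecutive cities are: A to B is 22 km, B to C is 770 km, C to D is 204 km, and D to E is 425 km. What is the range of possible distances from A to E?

The maximum is all hops collinear in one direction: 22 + 770 + 204 + 425 = 1421.
The longest hop is 770; the others sum to 651. Folding the others back against it leaves at least 770 − 651 = 119.

119 ≤ AE ≤ 1421 km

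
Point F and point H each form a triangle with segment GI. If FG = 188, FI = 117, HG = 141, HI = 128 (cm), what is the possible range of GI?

71 < GI < 269

From triangle FGI: |188 − 117| < GI < 188 + 117, i.e. 71 < GI < 305.
From triangle HGI: 13 < GI < 269.
Both must hold, so GI lies in the intersection.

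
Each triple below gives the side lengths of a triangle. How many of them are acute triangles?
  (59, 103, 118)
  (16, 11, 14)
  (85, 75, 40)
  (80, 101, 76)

3

(59,103,118): 59²+103² = 14090 > 13924 = 118² → acute
(16,11,14): 11²+14² = 317 > 256 = 16² → acute
(85,75,40): 40²+75² = 7225 = 85² → right
(80,101,76): 76²+80² = 12176 > 10201 = 101² → acute
3 of the 4 are acute.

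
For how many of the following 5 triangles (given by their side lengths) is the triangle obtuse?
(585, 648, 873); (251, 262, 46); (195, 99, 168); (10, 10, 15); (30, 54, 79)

(585,648,873): 585²+648² = 762129 = 873² → right
(251,262,46): 46²+251² = 65117 < 68644 = 262² → obtuse
(195,99,168): 99²+168² = 38025 = 195² → right
(10,10,15): 10²+10² = 200 < 225 = 15² → obtuse
(30,54,79): 30²+54² = 3816 < 6241 = 79² → obtuse
3 of the 5 are obtuse.

3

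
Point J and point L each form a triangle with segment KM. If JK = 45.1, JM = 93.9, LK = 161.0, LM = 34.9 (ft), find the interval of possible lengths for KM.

From triangle JKM: |45.1 − 93.9| < KM < 45.1 + 93.9, i.e. 48.8 < KM < 139.0.
From triangle LKM: 126.1 < KM < 195.9.
Both must hold, so KM lies in the intersection.

126.1 < KM < 139.0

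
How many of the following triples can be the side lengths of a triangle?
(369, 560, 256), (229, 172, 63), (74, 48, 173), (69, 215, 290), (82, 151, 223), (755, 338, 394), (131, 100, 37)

(256,369,560): 256+369 > 560 → valid
(63,172,229): 63+172 > 229 → valid
(48,74,173): 48+74 ≤ 173 → not valid
(69,215,290): 69+215 ≤ 290 → not valid
(82,151,223): 82+151 > 223 → valid
(338,394,755): 338+394 ≤ 755 → not valid
(37,100,131): 37+100 > 131 → valid
4 of the 7 triples form a triangle.

4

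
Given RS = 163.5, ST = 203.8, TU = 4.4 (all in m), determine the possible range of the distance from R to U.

The maximum is all hops collinear in one direction: 163.5 + 203.8 + 4.4 = 371.7.
The longest hop is 203.8; the others sum to 167.9. Folding the others back against it leaves at least 203.8 − 167.9 = 35.9.

35.9 ≤ RU ≤ 371.7 m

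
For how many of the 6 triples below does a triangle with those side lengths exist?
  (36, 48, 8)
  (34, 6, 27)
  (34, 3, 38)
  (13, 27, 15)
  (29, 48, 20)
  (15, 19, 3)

2

(8,36,48): 8+36 ≤ 48 → not valid
(6,27,34): 6+27 ≤ 34 → not valid
(3,34,38): 3+34 ≤ 38 → not valid
(13,15,27): 13+15 > 27 → valid
(20,29,48): 20+29 > 48 → valid
(3,15,19): 3+15 ≤ 19 → not valid
2 of the 6 triples form a triangle.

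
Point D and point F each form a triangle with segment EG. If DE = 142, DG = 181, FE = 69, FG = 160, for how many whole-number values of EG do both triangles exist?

From triangle DEG: 39 < EG < 323.
From triangle FEG: 91 < EG < 229.
Intersection: 91 < EG < 229, so integers 92 through 228: 137 values.

137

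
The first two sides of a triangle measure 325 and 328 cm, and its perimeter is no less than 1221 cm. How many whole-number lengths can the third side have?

85

Triangle inequality: 3 < x < 653. Perimeter ≥ 1221 gives x ≥ 1221 − 325 − 328 = 568.
So 568 ≤ x < 653; integers 568 through 652: 85 values.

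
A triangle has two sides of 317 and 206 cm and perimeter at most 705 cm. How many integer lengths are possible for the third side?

71

Triangle inequality: 111 < x < 523. Perimeter ≤ 705 gives x ≤ 705 − 317 − 206 = 182.
So 111 < x ≤ 182; integers 112 through 182: 71 values.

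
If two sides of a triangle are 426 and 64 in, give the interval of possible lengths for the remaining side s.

By the triangle inequality, s must be less than 426 + 64 = 490 and greater than |426 − 64| = 362.

362 < s < 490 (in)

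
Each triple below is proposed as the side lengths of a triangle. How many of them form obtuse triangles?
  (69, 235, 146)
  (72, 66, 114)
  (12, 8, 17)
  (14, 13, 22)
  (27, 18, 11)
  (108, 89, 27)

5

(69,235,146): 69+146 ≤ 235, not a triangle
(72,66,114): 66²+72² = 9540 < 12996 = 114² → obtuse
(12,8,17): 8²+12² = 208 < 289 = 17² → obtuse
(14,13,22): 13²+14² = 365 < 484 = 22² → obtuse
(27,18,11): 11²+18² = 445 < 729 = 27² → obtuse
(108,89,27): 27²+89² = 8650 < 11664 = 108² → obtuse
5 of the 6 are obtuse.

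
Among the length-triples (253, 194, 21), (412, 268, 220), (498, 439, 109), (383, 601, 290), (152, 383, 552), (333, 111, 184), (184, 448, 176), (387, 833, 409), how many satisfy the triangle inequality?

(21,194,253): 21+194 ≤ 253 → not valid
(220,268,412): 220+268 > 412 → valid
(109,439,498): 109+439 > 498 → valid
(290,383,601): 290+383 > 601 → valid
(152,383,552): 152+383 ≤ 552 → not valid
(111,184,333): 111+184 ≤ 333 → not valid
(176,184,448): 176+184 ≤ 448 → not valid
(387,409,833): 387+409 ≤ 833 → not valid
3 of the 8 triples form a triangle.

3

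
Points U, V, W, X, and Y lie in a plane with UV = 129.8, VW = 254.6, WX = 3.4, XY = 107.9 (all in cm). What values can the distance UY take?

13.5 ≤ UY ≤ 495.7 cm

The maximum is all hops collinear in one direction: 129.8 + 254.6 + 3.4 + 107.9 = 495.7.
The longest hop is 254.6; the others sum to 241.1. Folding the others back against it leaves at least 254.6 − 241.1 = 13.5.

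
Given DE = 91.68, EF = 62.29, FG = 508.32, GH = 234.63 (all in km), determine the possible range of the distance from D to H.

The maximum is all hops collinear in one direction: 91.68 + 62.29 + 508.32 + 234.63 = 896.92.
The longest hop is 508.32; the others sum to 388.60. Folding the others back against it leaves at least 508.32 − 388.60 = 119.72.

119.72 ≤ DH ≤ 896.92 km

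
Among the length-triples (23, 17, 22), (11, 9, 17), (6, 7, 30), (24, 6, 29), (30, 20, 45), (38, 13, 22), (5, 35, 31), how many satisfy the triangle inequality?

5

(17,22,23): 17+22 > 23 → valid
(9,11,17): 9+11 > 17 → valid
(6,7,30): 6+7 ≤ 30 → not valid
(6,24,29): 6+24 > 29 → valid
(20,30,45): 20+30 > 45 → valid
(13,22,38): 13+22 ≤ 38 → not valid
(5,31,35): 5+31 > 35 → valid
5 of the 7 triples form a triangle.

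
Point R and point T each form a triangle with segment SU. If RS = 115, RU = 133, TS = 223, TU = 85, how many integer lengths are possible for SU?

From triangle RSU: 18 < SU < 248.
From triangle TSU: 138 < SU < 308.
Intersection: 138 < SU < 248, so integers 139 through 247: 109 values.

109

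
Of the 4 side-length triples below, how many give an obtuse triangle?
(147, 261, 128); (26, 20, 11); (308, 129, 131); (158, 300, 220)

3

(147,261,128): 128²+147² = 37993 < 68121 = 261² → obtuse
(26,20,11): 11²+20² = 521 < 676 = 26² → obtuse
(308,129,131): 129+131 ≤ 308, not a triangle
(158,300,220): 158²+220² = 73364 < 90000 = 300² → obtuse
3 of the 4 are obtuse.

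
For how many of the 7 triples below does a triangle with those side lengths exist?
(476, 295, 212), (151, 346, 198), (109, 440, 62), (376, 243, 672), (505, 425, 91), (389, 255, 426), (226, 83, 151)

(212,295,476): 212+295 > 476 → valid
(151,198,346): 151+198 > 346 → valid
(62,109,440): 62+109 ≤ 440 → not valid
(243,376,672): 243+376 ≤ 672 → not valid
(91,425,505): 91+425 > 505 → valid
(255,389,426): 255+389 > 426 → valid
(83,151,226): 83+151 > 226 → valid
5 of the 7 triples form a triangle.

5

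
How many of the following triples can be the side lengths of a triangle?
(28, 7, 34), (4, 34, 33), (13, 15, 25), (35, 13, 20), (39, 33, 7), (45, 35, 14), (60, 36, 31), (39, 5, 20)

6

(7,28,34): 7+28 > 34 → valid
(4,33,34): 4+33 > 34 → valid
(13,15,25): 13+15 > 25 → valid
(13,20,35): 13+20 ≤ 35 → not valid
(7,33,39): 7+33 > 39 → valid
(14,35,45): 14+35 > 45 → valid
(31,36,60): 31+36 > 60 → valid
(5,20,39): 5+20 ≤ 39 → not valid
6 of the 8 triples form a triangle.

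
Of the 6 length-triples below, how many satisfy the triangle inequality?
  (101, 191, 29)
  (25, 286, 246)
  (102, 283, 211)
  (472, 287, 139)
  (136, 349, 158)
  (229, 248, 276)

2

(29,101,191): 29+101 ≤ 191 → not valid
(25,246,286): 25+246 ≤ 286 → not valid
(102,211,283): 102+211 > 283 → valid
(139,287,472): 139+287 ≤ 472 → not valid
(136,158,349): 136+158 ≤ 349 → not valid
(229,248,276): 229+248 > 276 → valid
2 of the 6 triples form a triangle.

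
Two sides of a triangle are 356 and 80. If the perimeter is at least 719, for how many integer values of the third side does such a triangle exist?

153

Triangle inequality: 276 < x < 436. Perimeter ≥ 719 gives x ≥ 719 − 356 − 80 = 283.
So 283 ≤ x < 436; integers 283 through 435: 153 values.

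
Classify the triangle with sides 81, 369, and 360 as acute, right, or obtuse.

right

Compare the square of the longest side to the sum of squares of the other two: 81² + 360² = 136161 = 369².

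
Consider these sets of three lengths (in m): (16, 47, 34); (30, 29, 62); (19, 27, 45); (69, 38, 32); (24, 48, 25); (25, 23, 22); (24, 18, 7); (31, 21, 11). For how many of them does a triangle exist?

(16,34,47): 16+34 > 47 → valid
(29,30,62): 29+30 ≤ 62 → not valid
(19,27,45): 19+27 > 45 → valid
(32,38,69): 32+38 > 69 → valid
(24,25,48): 24+25 > 48 → valid
(22,23,25): 22+23 > 25 → valid
(7,18,24): 7+18 > 24 → valid
(11,21,31): 11+21 > 31 → valid
7 of the 8 triples form a triangle.

7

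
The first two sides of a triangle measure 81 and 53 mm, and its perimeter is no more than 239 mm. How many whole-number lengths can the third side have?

Triangle inequality: 28 < x < 134. Perimeter ≤ 239 gives x ≤ 239 − 81 − 53 = 105.
So 28 < x ≤ 105; integers 29 through 105: 77 values.

77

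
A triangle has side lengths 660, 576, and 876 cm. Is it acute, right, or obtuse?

right

Compare the square of the longest side to the sum of squares of the other two: 576² + 660² = 767376 = 876².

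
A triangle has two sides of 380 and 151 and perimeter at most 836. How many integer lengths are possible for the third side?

76

Triangle inequality: 229 < x < 531. Perimeter ≤ 836 gives x ≤ 836 − 380 − 151 = 305.
So 229 < x ≤ 305; integers 230 through 305: 76 values.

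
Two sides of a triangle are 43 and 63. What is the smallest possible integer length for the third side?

21

The third side must be strictly greater than |43 − 63| = 20.
The smallest integer above 20 is 21.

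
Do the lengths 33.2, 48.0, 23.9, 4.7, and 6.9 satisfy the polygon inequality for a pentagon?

Yes

A pentagon exists iff every side is shorter than the sum of the others — equivalently, the longest side is less than the sum of the rest.
Longest side 48.0 < 68.7 (sum of the remaining 4), so yes.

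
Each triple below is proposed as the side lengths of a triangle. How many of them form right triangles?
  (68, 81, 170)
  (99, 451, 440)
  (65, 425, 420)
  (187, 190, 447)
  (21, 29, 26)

2

(68,81,170): 68+81 ≤ 170, not a triangle
(99,451,440): 99²+440² = 203401 = 451² → right
(65,425,420): 65²+420² = 180625 = 425² → right
(187,190,447): 187+190 ≤ 447, not a triangle
(21,29,26): 21²+26² = 1117 > 841 = 29² → acute
2 of the 5 are right.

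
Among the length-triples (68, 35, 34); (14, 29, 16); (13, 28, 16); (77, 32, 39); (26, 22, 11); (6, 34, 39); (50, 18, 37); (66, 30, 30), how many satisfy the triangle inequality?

(34,35,68): 34+35 > 68 → valid
(14,16,29): 14+16 > 29 → valid
(13,16,28): 13+16 > 28 → valid
(32,39,77): 32+39 ≤ 77 → not valid
(11,22,26): 11+22 > 26 → valid
(6,34,39): 6+34 > 39 → valid
(18,37,50): 18+37 > 50 → valid
(30,30,66): 30+30 ≤ 66 → not valid
6 of the 8 triples form a triangle.

6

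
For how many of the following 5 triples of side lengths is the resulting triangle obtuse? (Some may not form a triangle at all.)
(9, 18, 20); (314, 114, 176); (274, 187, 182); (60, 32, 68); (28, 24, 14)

2

(9,18,20): 9²+18² = 405 > 400 = 20² → acute
(314,114,176): 114+176 ≤ 314, not a triangle
(274,187,182): 182²+187² = 68093 < 75076 = 274² → obtuse
(60,32,68): 32²+60² = 4624 = 68² → right
(28,24,14): 14²+24² = 772 < 784 = 28² → obtuse
2 of the 5 are obtuse.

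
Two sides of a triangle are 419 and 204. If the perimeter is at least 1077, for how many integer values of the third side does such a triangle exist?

169

Triangle inequality: 215 < x < 623. Perimeter ≥ 1077 gives x ≥ 1077 − 419 − 204 = 454.
So 454 ≤ x < 623; integers 454 through 622: 169 values.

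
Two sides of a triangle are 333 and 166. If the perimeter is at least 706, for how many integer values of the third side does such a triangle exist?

292

Triangle inequality: 167 < x < 499. Perimeter ≥ 706 gives x ≥ 706 − 333 − 166 = 207.
So 207 ≤ x < 499; integers 207 through 498: 292 values.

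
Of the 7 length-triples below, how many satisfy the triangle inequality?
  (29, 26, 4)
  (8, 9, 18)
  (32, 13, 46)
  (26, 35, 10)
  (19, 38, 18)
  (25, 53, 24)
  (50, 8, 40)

2

(4,26,29): 4+26 > 29 → valid
(8,9,18): 8+9 ≤ 18 → not valid
(13,32,46): 13+32 ≤ 46 → not valid
(10,26,35): 10+26 > 35 → valid
(18,19,38): 18+19 ≤ 38 → not valid
(24,25,53): 24+25 ≤ 53 → not valid
(8,40,50): 8+40 ≤ 50 → not valid
2 of the 7 triples form a triangle.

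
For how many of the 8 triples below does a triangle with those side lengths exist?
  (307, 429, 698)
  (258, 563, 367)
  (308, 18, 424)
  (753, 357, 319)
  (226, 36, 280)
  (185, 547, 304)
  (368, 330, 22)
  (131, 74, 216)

(307,429,698): 307+429 > 698 → valid
(258,367,563): 258+367 > 563 → valid
(18,308,424): 18+308 ≤ 424 → not valid
(319,357,753): 319+357 ≤ 753 → not valid
(36,226,280): 36+226 ≤ 280 → not valid
(185,304,547): 185+304 ≤ 547 → not valid
(22,330,368): 22+330 ≤ 368 → not valid
(74,131,216): 74+131 ≤ 216 → not valid
2 of the 8 triples form a triangle.

2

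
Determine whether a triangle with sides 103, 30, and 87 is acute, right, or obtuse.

obtuse

Compare the square of the longest side to the sum of squares of the other two: 30² + 87² = 8469 < 10609 = 103².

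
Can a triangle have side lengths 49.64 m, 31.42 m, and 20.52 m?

The longest side is 49.64, and the other two sum to 51.94.
Since 51.94 > 49.64, the triangle inequality holds.

Yes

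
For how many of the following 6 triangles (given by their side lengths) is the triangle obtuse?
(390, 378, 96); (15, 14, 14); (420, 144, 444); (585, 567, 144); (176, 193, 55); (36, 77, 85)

1

(390,378,96): 96²+378² = 152100 = 390² → right
(15,14,14): 14²+14² = 392 > 225 = 15² → acute
(420,144,444): 144²+420² = 197136 = 444² → right
(585,567,144): 144²+567² = 342225 = 585² → right
(176,193,55): 55²+176² = 34001 < 37249 = 193² → obtuse
(36,77,85): 36²+77² = 7225 = 85² → right
1 of the 6 is obtuse.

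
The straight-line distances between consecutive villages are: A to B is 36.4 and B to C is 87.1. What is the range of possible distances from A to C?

By the triangle inequality, |36.4 − 87.1| ≤ AC ≤ 36.4 + 87.1.

50.7 ≤ AC ≤ 123.5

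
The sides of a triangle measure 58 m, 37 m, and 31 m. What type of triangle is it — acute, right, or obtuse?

Compare the square of the longest side to the sum of squares of the other two: 31² + 37² = 2330 < 3364 = 58².

obtuse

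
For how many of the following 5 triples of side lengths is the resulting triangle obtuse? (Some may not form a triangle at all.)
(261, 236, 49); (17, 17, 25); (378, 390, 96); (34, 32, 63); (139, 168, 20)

(261,236,49): 49²+236² = 58097 < 68121 = 261² → obtuse
(17,17,25): 17²+17² = 578 < 625 = 25² → obtuse
(378,390,96): 96²+378² = 152100 = 390² → right
(34,32,63): 32²+34² = 2180 < 3969 = 63² → obtuse
(139,168,20): 20+139 ≤ 168, not a triangle
3 of the 5 are obtuse.

3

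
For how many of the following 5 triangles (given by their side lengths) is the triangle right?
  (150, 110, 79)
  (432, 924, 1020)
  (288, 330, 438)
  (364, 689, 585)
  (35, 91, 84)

(150,110,79): 79²+110² = 18341 < 22500 = 150² → obtuse
(432,924,1020): 432²+924² = 1040400 = 1020² → right
(288,330,438): 288²+330² = 191844 = 438² → right
(364,689,585): 364²+585² = 474721 = 689² → right
(35,91,84): 35²+84² = 8281 = 91² → right
4 of the 5 are right.

4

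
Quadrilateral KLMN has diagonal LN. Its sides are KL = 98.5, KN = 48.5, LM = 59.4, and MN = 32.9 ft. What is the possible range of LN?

50.0 < LN < 92.3

From triangle KLN: |98.5 − 48.5| < LN < 98.5 + 48.5, i.e. 50.0 < LN < 147.0.
From triangle MLN: 26.5 < LN < 92.3.
Both must hold, so LN lies in the intersection.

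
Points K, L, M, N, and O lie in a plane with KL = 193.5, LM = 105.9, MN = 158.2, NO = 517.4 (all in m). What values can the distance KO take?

The maximum is all hops collinear in one direction: 193.5 + 105.9 + 158.2 + 517.4 = 975.0.
The longest hop is 517.4; the others sum to 457.6. Folding the others back against it leaves at least 517.4 − 457.6 = 59.8.

59.8 ≤ KO ≤ 975.0 m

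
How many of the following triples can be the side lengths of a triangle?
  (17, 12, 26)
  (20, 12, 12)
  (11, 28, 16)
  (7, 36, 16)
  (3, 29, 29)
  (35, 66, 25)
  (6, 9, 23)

(12,17,26): 12+17 > 26 → valid
(12,12,20): 12+12 > 20 → valid
(11,16,28): 11+16 ≤ 28 → not valid
(7,16,36): 7+16 ≤ 36 → not valid
(3,29,29): 3+29 > 29 → valid
(25,35,66): 25+35 ≤ 66 → not valid
(6,9,23): 6+9 ≤ 23 → not valid
3 of the 7 triples form a triangle.

3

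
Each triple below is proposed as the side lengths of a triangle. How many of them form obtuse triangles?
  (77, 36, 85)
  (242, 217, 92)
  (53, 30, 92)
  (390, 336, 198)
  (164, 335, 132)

1

(77,36,85): 36²+77² = 7225 = 85² → right
(242,217,92): 92²+217² = 55553 < 58564 = 242² → obtuse
(53,30,92): 30+53 ≤ 92, not a triangle
(390,336,198): 198²+336² = 152100 = 390² → right
(164,335,132): 132+164 ≤ 335, not a triangle
1 of the 5 is obtuse.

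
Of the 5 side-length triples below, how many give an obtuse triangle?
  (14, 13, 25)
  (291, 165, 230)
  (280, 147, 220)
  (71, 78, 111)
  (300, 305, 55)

(14,13,25): 13²+14² = 365 < 625 = 25² → obtuse
(291,165,230): 165²+230² = 80125 < 84681 = 291² → obtuse
(280,147,220): 147²+220² = 70009 < 78400 = 280² → obtuse
(71,78,111): 71²+78² = 11125 < 12321 = 111² → obtuse
(300,305,55): 55²+300² = 93025 = 305² → right
4 of the 5 are obtuse.

4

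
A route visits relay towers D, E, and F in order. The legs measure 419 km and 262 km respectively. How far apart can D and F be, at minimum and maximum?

By the triangle inequality, |419 − 262| ≤ DF ≤ 419 + 262.

157 ≤ DF ≤ 681 km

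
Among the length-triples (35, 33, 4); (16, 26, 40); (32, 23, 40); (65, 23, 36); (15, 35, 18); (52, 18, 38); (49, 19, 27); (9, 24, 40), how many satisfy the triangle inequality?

4

(4,33,35): 4+33 > 35 → valid
(16,26,40): 16+26 > 40 → valid
(23,32,40): 23+32 > 40 → valid
(23,36,65): 23+36 ≤ 65 → not valid
(15,18,35): 15+18 ≤ 35 → not valid
(18,38,52): 18+38 > 52 → valid
(19,27,49): 19+27 ≤ 49 → not valid
(9,24,40): 9+24 ≤ 40 → not valid
4 of the 8 triples form a triangle.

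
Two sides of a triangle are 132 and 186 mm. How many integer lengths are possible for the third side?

The third side lies in the open interval (54, 318).
Integers from 55 to 317 inclusive: 317 − 55 + 1 = 263.

263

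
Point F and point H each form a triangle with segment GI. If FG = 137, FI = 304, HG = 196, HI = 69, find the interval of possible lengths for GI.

From triangle FGI: |137 − 304| < GI < 137 + 304, i.e. 167 < GI < 441.
From triangle HGI: 127 < GI < 265.
Both must hold, so GI lies in the intersection.

167 < GI < 265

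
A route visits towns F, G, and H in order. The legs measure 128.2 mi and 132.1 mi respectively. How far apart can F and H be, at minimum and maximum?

By the triangle inequality, |128.2 − 132.1| ≤ FH ≤ 128.2 + 132.1.

3.9 ≤ FH ≤ 260.3 mi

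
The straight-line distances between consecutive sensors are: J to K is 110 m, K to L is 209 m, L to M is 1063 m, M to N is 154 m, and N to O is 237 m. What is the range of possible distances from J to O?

The maximum is all hops collinear in one direction: 110 + 209 + 1063 + 154 + 237 = 1773.
The longest hop is 1063; the others sum to 710. Folding the others back against it leaves at least 1063 − 710 = 353.

353 ≤ JO ≤ 1773 m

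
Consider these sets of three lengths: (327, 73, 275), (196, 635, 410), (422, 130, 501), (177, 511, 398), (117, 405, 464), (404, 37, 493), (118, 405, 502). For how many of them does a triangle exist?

5

(73,275,327): 73+275 > 327 → valid
(196,410,635): 196+410 ≤ 635 → not valid
(130,422,501): 130+422 > 501 → valid
(177,398,511): 177+398 > 511 → valid
(117,405,464): 117+405 > 464 → valid
(37,404,493): 37+404 ≤ 493 → not valid
(118,405,502): 118+405 > 502 → valid
5 of the 7 triples form a triangle.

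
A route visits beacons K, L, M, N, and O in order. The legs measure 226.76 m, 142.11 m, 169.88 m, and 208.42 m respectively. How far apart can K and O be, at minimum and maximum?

The maximum is all hops collinear in one direction: 226.76 + 142.11 + 169.88 + 208.42 = 747.17.
The longest hop is 226.76; the others sum to 520.41. Since 226.76 ≤ 520.41, the path can fold back on itself completely, so the minimum distance is 0.

0 ≤ KO ≤ 747.17 m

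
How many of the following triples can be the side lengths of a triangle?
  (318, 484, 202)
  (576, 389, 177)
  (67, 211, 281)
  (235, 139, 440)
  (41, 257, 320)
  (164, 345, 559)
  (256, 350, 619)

1

(202,318,484): 202+318 > 484 → valid
(177,389,576): 177+389 ≤ 576 → not valid
(67,211,281): 67+211 ≤ 281 → not valid
(139,235,440): 139+235 ≤ 440 → not valid
(41,257,320): 41+257 ≤ 320 → not valid
(164,345,559): 164+345 ≤ 559 → not valid
(256,350,619): 256+350 ≤ 619 → not valid
1 of the 7 triples forms a triangle.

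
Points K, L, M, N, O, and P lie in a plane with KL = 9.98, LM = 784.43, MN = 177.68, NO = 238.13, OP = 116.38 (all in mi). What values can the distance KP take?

The maximum is all hops collinear in one direction: 9.98 + 784.43 + 177.68 + 238.13 + 116.38 = 1326.60.
The longest hop is 784.43; the others sum to 542.17. Folding the others back against it leaves at least 784.43 − 542.17 = 242.26.

242.26 ≤ KP ≤ 1326.60 mi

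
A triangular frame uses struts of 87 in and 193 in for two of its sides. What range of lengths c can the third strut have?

By the triangle inequality, c must be less than 87 + 193 = 280 and greater than |87 − 193| = 106.

106 < c < 280 (in)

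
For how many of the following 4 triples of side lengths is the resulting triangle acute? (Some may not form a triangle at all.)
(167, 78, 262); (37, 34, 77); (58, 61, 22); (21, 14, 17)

(167,78,262): 78+167 ≤ 262, not a triangle
(37,34,77): 34+37 ≤ 77, not a triangle
(58,61,22): 22²+58² = 3848 > 3721 = 61² → acute
(21,14,17): 14²+17² = 485 > 441 = 21² → acute
2 of the 4 are acute.

2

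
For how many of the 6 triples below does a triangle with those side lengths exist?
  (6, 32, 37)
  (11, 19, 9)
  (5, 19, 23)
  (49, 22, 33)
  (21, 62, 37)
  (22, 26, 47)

(6,32,37): 6+32 > 37 → valid
(9,11,19): 9+11 > 19 → valid
(5,19,23): 5+19 > 23 → valid
(22,33,49): 22+33 > 49 → valid
(21,37,62): 21+37 ≤ 62 → not valid
(22,26,47): 22+26 > 47 → valid
5 of the 6 triples form a triangle.

5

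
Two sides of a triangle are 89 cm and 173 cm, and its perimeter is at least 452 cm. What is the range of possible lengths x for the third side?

190 ≤ x < 262

Triangle inequality alone gives 84 < x < 262.
The perimeter condition gives x ≥ 452 − 89 − 173 = 190.
Intersecting the two: 190 ≤ x < 262.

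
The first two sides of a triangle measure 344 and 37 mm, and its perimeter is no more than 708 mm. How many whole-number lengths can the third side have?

20

Triangle inequality: 307 < x < 381. Perimeter ≤ 708 gives x ≤ 708 − 344 − 37 = 327.
So 307 < x ≤ 327; integers 308 through 327: 20 values.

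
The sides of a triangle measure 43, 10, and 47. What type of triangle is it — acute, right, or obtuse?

Compare the square of the longest side to the sum of squares of the other two: 10² + 43² = 1949 < 2209 = 47².

obtuse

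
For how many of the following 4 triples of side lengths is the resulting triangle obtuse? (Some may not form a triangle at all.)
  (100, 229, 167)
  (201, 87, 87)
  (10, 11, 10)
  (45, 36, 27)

1

(100,229,167): 100²+167² = 37889 < 52441 = 229² → obtuse
(201,87,87): 87+87 ≤ 201, not a triangle
(10,11,10): 10²+10² = 200 > 121 = 11² → acute
(45,36,27): 27²+36² = 2025 = 45² → right
1 of the 4 is obtuse.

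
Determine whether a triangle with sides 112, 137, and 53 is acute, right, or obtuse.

Compare the square of the longest side to the sum of squares of the other two: 53² + 112² = 15353 < 18769 = 137².

obtuse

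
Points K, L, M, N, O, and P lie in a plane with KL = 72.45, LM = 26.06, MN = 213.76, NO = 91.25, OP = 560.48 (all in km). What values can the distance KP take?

The maximum is all hops collinear in one direction: 72.45 + 26.06 + 213.76 + 91.25 + 560.48 = 964.00.
The longest hop is 560.48; the others sum to 403.52. Folding the others back against it leaves at least 560.48 − 403.52 = 156.96.

156.96 ≤ KP ≤ 964.00 km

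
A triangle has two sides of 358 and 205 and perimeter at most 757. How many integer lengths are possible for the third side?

41

Triangle inequality: 153 < x < 563. Perimeter ≤ 757 gives x ≤ 757 − 358 − 205 = 194.
So 153 < x ≤ 194; integers 154 through 194: 41 values.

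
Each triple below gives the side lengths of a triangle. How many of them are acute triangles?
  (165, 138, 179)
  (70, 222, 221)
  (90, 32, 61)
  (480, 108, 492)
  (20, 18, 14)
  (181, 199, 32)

(165,138,179): 138²+165² = 46269 > 32041 = 179² → acute
(70,222,221): 70²+221² = 53741 > 49284 = 222² → acute
(90,32,61): 32²+61² = 4745 < 8100 = 90² → obtuse
(480,108,492): 108²+480² = 242064 = 492² → right
(20,18,14): 14²+18² = 520 > 400 = 20² → acute
(181,199,32): 32²+181² = 33785 < 39601 = 199² → obtuse
3 of the 6 are acute.

3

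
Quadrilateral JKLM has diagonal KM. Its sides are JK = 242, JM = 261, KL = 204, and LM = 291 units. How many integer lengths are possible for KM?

407

From triangle JKM: 19 < KM < 503.
From triangle LKM: 87 < KM < 495.
Intersection: 87 < KM < 495, so integers 88 through 494: 407 values.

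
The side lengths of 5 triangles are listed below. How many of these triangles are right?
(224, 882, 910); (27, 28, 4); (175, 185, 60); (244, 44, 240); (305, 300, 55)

(224,882,910): 224²+882² = 828100 = 910² → right
(27,28,4): 4²+27² = 745 < 784 = 28² → obtuse
(175,185,60): 60²+175² = 34225 = 185² → right
(244,44,240): 44²+240² = 59536 = 244² → right
(305,300,55): 55²+300² = 93025 = 305² → right
4 of the 5 are right.

4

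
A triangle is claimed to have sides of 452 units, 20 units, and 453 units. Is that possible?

The longest side is 453, and the other two sum to 472.
Since 472 > 453, the triangle inequality holds.

Yes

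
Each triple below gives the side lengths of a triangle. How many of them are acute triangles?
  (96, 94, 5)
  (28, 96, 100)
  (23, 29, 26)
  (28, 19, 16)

1

(96,94,5): 5²+94² = 8861 < 9216 = 96² → obtuse
(28,96,100): 28²+96² = 10000 = 100² → right
(23,29,26): 23²+26² = 1205 > 841 = 29² → acute
(28,19,16): 16²+19² = 617 < 784 = 28² → obtuse
1 of the 4 is acute.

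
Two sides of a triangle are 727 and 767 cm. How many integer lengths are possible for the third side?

1453

The third side lies in the open interval (40, 1494).
Integers from 41 to 1493 inclusive: 1493 − 41 + 1 = 1453.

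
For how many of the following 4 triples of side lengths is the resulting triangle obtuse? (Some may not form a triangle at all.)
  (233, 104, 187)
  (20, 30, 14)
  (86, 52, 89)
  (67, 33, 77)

(233,104,187): 104²+187² = 45785 < 54289 = 233² → obtuse
(20,30,14): 14²+20² = 596 < 900 = 30² → obtuse
(86,52,89): 52²+86² = 10100 > 7921 = 89² → acute
(67,33,77): 33²+67² = 5578 < 5929 = 77² → obtuse
3 of the 4 are obtuse.

3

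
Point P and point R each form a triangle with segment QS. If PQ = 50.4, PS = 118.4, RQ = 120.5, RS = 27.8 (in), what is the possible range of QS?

From triangle PQS: |50.4 − 118.4| < QS < 50.4 + 118.4, i.e. 68.0 < QS < 168.8.
From triangle RQS: 92.7 < QS < 148.3.
Both must hold, so QS lies in the intersection.

92.7 < QS < 148.3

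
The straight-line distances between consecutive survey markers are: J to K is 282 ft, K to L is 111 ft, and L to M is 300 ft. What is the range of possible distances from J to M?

0 ≤ JM ≤ 693 ft

The maximum is all hops collinear in one direction: 282 + 111 + 300 = 693.
The longest hop is 300; the others sum to 393. Since 300 ≤ 393, the path can fold back on itself completely, so the minimum distance is 0.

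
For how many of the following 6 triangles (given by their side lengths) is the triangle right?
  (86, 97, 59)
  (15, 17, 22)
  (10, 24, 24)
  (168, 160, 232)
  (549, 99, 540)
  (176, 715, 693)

3

(86,97,59): 59²+86² = 10877 > 9409 = 97² → acute
(15,17,22): 15²+17² = 514 > 484 = 22² → acute
(10,24,24): 10²+24² = 676 > 576 = 24² → acute
(168,160,232): 160²+168² = 53824 = 232² → right
(549,99,540): 99²+540² = 301401 = 549² → right
(176,715,693): 176²+693² = 511225 = 715² → right
3 of the 6 are right.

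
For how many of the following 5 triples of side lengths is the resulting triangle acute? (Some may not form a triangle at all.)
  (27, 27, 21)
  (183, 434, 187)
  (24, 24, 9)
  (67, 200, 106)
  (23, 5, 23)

3

(27,27,21): 21²+27² = 1170 > 729 = 27² → acute
(183,434,187): 183+187 ≤ 434, not a triangle
(24,24,9): 9²+24² = 657 > 576 = 24² → acute
(67,200,106): 67+106 ≤ 200, not a triangle
(23,5,23): 5²+23² = 554 > 529 = 23² → acute
3 of the 5 are acute.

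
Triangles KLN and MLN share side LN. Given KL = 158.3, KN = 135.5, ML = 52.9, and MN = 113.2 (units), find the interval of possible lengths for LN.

60.3 < LN < 166.1

From triangle KLN: |158.3 − 135.5| < LN < 158.3 + 135.5, i.e. 22.8 < LN < 293.8.
From triangle MLN: 60.3 < LN < 166.1.
Both must hold, so LN lies in the intersection.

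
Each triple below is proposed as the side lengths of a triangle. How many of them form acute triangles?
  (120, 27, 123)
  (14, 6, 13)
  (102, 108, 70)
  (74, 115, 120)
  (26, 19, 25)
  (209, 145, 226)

5

(120,27,123): 27²+120² = 15129 = 123² → right
(14,6,13): 6²+13² = 205 > 196 = 14² → acute
(102,108,70): 70²+102² = 15304 > 11664 = 108² → acute
(74,115,120): 74²+115² = 18701 > 14400 = 120² → acute
(26,19,25): 19²+25² = 986 > 676 = 26² → acute
(209,145,226): 145²+209² = 64706 > 51076 = 226² → acute
5 of the 6 are acute.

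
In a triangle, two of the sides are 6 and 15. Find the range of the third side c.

9 < c < 21

By the triangle inequality, c must be less than 6 + 15 = 21 and greater than |6 − 15| = 9.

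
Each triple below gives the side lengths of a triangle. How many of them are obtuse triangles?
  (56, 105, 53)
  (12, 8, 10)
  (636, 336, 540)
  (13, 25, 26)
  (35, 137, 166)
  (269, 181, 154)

(56,105,53): 53²+56² = 5945 < 11025 = 105² → obtuse
(12,8,10): 8²+10² = 164 > 144 = 12² → acute
(636,336,540): 336²+540² = 404496 = 636² → right
(13,25,26): 13²+25² = 794 > 676 = 26² → acute
(35,137,166): 35²+137² = 19994 < 27556 = 166² → obtuse
(269,181,154): 154²+181² = 56477 < 72361 = 269² → obtuse
3 of the 6 are obtuse.

3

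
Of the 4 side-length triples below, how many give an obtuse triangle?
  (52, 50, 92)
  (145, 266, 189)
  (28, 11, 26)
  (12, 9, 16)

3

(52,50,92): 50²+52² = 5204 < 8464 = 92² → obtuse
(145,266,189): 145²+189² = 56746 < 70756 = 266² → obtuse
(28,11,26): 11²+26² = 797 > 784 = 28² → acute
(12,9,16): 9²+12² = 225 < 256 = 16² → obtuse
3 of the 4 are obtuse.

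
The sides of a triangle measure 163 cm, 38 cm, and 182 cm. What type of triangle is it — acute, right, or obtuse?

Compare the square of the longest side to the sum of squares of the other two: 38² + 163² = 28013 < 33124 = 182².

obtuse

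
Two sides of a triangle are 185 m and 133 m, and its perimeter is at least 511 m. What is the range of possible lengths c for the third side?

193 ≤ c < 318 m

Triangle inequality alone gives 52 < c < 318.
The perimeter condition gives c ≥ 511 − 185 − 133 = 193.
Intersecting the two: 193 ≤ c < 318.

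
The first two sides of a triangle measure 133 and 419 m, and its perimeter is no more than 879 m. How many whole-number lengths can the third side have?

41

Triangle inequality: 286 < x < 552. Perimeter ≤ 879 gives x ≤ 879 − 133 − 419 = 327.
So 286 < x ≤ 327; integers 287 through 327: 41 values.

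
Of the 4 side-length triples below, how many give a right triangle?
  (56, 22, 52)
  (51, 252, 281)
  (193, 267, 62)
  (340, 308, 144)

1

(56,22,52): 22²+52² = 3188 > 3136 = 56² → acute
(51,252,281): 51²+252² = 66105 < 78961 = 281² → obtuse
(193,267,62): 62+193 ≤ 267, not a triangle
(340,308,144): 144²+308² = 115600 = 340² → right
1 of the 4 is right.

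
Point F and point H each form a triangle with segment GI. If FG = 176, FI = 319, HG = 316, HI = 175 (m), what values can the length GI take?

From triangle FGI: |176 − 319| < GI < 176 + 319, i.e. 143 < GI < 495.
From triangle HGI: 141 < GI < 491.
Both must hold, so GI lies in the intersection.

143 < GI < 491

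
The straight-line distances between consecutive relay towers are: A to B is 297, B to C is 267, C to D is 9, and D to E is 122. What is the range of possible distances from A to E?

The maximum is all hops collinear in one direction: 297 + 267 + 9 + 122 = 695.
The longest hop is 297; the others sum to 398. Since 297 ≤ 398, the path can fold back on itself completely, so the minimum distance is 0.

0 ≤ AE ≤ 695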